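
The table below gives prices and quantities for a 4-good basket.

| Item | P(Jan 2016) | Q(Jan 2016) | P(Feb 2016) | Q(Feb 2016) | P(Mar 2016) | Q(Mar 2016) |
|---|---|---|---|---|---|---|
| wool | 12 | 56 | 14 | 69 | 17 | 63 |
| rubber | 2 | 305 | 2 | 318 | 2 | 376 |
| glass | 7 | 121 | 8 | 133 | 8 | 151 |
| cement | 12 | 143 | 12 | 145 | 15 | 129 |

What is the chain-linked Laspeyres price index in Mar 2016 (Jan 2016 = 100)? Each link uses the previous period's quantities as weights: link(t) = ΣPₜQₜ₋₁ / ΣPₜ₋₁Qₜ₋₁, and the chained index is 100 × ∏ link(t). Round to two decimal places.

Link Jan 2016→Feb 2016:
ΣP(Feb 2016)Q(Jan 2016) = 14×56 + 2×305 + 8×121 + 12×143 = 784 + 610 + 968 + 1716 = 4078
ΣP(Jan 2016)Q(Jan 2016) = 12×56 + 2×305 + 7×121 + 12×143 = 672 + 610 + 847 + 1716 = 3845
link = 4078/3845 = 1.060598
Link Feb 2016→Mar 2016:
ΣP(Mar 2016)Q(Feb 2016) = 17×69 + 2×318 + 8×133 + 15×145 = 1173 + 636 + 1064 + 2175 = 5048
ΣP(Feb 2016)Q(Feb 2016) = 14×69 + 2×318 + 8×133 + 12×145 = 966 + 636 + 1064 + 1740 = 4406
link = 5048/4406 = 1.145710
Chained index = 100 × 1.060598 × 1.145710 = 121.5138

121.51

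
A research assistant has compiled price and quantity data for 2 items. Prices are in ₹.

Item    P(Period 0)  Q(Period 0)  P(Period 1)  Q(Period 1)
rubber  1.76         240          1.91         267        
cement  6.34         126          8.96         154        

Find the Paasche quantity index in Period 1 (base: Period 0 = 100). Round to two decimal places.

Paasche quantity index uses current-period prices as weights.
ΣP(Period 1)·Q(Period 1) = 1.91×267 + 8.96×154 = 509.97 + 1379.84 = 1889.81
ΣP(Period 1)·Q(Period 0) = 1.91×240 + 8.96×126 = 458.4 + 1128.96 = 1587.36
Index = 1889.81 / 1587.36 × 100 = 119.0536

119.05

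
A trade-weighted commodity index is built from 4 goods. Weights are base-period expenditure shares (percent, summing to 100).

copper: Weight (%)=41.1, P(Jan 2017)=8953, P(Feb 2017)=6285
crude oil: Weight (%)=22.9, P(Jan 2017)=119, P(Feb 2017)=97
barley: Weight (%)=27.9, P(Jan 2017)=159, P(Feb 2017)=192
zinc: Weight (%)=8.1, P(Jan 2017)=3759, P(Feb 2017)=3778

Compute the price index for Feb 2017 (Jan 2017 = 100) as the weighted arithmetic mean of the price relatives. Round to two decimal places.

copper: 41.1 × (6285/8953) = 41.1 × 0.701999 = 28.8522
crude oil: 22.9 × (97/119) = 22.9 × 0.815126 = 18.6664
barley: 27.9 × (192/159) = 27.9 × 1.207547 = 33.6906
zinc: 8.1 × (3778/3759) = 8.1 × 1.005055 = 8.1409
Index = Σ wᵢ·(p₁ᵢ/p₀ᵢ) = 28.8522 + 18.6664 + 33.6906 + 8.1409 = 89.3501

89.35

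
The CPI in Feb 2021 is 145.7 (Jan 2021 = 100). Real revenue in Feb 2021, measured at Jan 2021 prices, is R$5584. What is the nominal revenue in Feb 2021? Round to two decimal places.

Nominal = Real × (Index/100) = 5584 × (145.7/100)
        = 5584 × 1.457 = 8135.8880

8135.89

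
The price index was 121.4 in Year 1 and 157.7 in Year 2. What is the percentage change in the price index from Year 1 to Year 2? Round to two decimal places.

Change = (157.7 − 121.4) / 121.4 × 100
       = 36.3 / 121.4 × 100 = 29.9012%

29.90%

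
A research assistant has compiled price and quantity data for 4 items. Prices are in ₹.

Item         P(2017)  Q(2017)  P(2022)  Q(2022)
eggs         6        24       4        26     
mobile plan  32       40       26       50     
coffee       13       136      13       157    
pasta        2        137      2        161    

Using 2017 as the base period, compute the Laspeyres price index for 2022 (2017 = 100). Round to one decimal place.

Laspeyres price index uses base-period quantities as weights.
ΣP(2022)·Q(2017) = 4×24 + 26×40 + 13×136 + 2×137 = 96 + 1040 + 1768 + 274 = 3178
ΣP(2017)·Q(2017) = 6×24 + 32×40 + 13×136 + 2×137 = 144 + 1280 + 1768 + 274 = 3466
Index = 3178 / 3466 × 100 = 91.6907

91.7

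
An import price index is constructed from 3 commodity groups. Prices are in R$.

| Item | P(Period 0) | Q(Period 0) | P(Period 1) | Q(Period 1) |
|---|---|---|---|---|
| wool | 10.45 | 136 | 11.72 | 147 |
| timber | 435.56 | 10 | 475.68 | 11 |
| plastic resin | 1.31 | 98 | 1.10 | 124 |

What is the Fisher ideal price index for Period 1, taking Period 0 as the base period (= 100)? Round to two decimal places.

Laspeyres component (base-period weights):
ΣP(Period 1)Q(Period 0) = 11.72×136 + 475.68×10 + 1.10×98 = 1593.92 + 4756.8 + 107.8 = 6458.52
ΣP(Period 0)Q(Period 0) = 10.45×136 + 435.56×10 + 1.31×98 = 1421.2 + 4355.6 + 128.38 = 5905.18
L = 6458.52 / 5905.18 × 100 = 109.3704
Paasche component (current-period weights):
ΣP(Period 1)Q(Period 1) = 11.72×147 + 475.68×11 + 1.10×124 = 1722.84 + 5232.48 + 136.4 = 7091.72
ΣP(Period 0)Q(Period 1) = 10.45×147 + 435.56×11 + 1.31×124 = 1536.15 + 4791.16 + 162.44 = 6489.75
P = 7091.72 / 6489.75 × 100 = 109.2757
Fisher = √(L × P) = √(109.3704 × 109.2757) = 109.3231

109.32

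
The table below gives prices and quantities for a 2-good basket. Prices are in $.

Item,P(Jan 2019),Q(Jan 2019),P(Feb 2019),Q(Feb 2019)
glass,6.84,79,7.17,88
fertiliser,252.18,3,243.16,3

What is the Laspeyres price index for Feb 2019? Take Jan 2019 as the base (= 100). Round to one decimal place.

Laspeyres price index uses base-period quantities as weights.
ΣP(Feb 2019)·Q(Jan 2019) = 7.17×79 + 243.16×3 = 566.43 + 729.48 = 1295.91
ΣP(Jan 2019)·Q(Jan 2019) = 6.84×79 + 252.18×3 = 540.36 + 756.54 = 1296.9
Index = 1295.91 / 1296.9 × 100 = 99.9237

99.9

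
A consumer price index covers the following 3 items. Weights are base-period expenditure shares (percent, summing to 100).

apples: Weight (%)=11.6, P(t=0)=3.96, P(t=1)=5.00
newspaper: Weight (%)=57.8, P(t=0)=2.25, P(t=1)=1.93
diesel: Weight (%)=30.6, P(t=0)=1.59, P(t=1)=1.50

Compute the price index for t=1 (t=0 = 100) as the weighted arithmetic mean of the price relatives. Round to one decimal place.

apples: 11.6 × (5.00/3.96) = 11.6 × 1.262626 = 14.6465
newspaper: 57.8 × (1.93/2.25) = 57.8 × 0.857778 = 49.5796
diesel: 30.6 × (1.50/1.59) = 30.6 × 0.943396 = 28.8679
Index = Σ wᵢ·(p₁ᵢ/p₀ᵢ) = 14.6465 + 49.5796 + 28.8679 = 93.0939

93.1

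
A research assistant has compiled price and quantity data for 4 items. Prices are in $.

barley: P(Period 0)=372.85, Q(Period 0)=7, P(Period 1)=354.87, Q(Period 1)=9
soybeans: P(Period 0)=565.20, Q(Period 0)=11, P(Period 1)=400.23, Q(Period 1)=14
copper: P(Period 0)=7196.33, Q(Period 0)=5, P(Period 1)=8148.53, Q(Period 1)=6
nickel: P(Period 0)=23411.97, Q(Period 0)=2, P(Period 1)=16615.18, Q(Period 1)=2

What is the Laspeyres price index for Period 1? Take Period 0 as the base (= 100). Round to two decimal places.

88.24

Laspeyres price index uses base-period quantities as weights.
ΣP(Period 1)·Q(Period 0) = 354.87×7 + 400.23×11 + 8148.53×5 + 16615.18×2 = 2484.09 + 4402.53 + 40742.65 + 33230.36 = 80859.63
ΣP(Period 0)·Q(Period 0) = 372.85×7 + 565.20×11 + 7196.33×5 + 23411.97×2 = 2609.95 + 6217.2 + 35981.65 + 46823.94 = 91632.74
Index = 80859.63 / 91632.74 × 100 = 88.2432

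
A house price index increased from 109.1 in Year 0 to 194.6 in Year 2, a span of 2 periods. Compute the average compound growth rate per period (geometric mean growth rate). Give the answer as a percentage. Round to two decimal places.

33.55%

Growth factor = (194.6/109.1)^(1/2) = (1.783685)^(1/2) = 1.335547
Growth rate = 1.335547 − 1 = 0.335547 = 33.5547%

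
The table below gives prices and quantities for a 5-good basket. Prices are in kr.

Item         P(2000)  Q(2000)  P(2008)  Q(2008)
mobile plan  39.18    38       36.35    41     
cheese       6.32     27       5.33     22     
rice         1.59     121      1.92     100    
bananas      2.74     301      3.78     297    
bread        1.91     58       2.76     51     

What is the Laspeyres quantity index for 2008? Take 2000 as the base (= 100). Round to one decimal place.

Laspeyres quantity index uses base-period prices as weights.
ΣP(2000)·Q(2008) = 39.18×41 + 6.32×22 + 1.59×100 + 2.74×297 + 1.91×51 = 1606.38 + 139.04 + 159 + 813.78 + 97.41 = 2815.61
ΣP(2000)·Q(2000) = 39.18×38 + 6.32×27 + 1.59×121 + 2.74×301 + 1.91×58 = 1488.84 + 170.64 + 192.39 + 824.74 + 110.78 = 2787.39
Index = 2815.61 / 2787.39 × 100 = 101.0124

101.0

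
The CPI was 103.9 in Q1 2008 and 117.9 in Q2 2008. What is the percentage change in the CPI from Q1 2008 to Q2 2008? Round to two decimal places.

Change = (117.9 − 103.9) / 103.9 × 100
       = 14.0 / 103.9 × 100 = 13.4745%

13.47%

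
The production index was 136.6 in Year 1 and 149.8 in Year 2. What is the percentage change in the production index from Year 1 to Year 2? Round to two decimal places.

9.66%

Change = (149.8 − 136.6) / 136.6 × 100
       = 13.2 / 136.6 × 100 = 9.6633%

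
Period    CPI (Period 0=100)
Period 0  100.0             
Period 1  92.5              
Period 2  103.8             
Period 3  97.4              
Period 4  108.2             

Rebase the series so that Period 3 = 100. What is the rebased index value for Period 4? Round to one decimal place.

Rebased(Period 4) = 108.2 / 97.4 × 100 = 111.0883

111.1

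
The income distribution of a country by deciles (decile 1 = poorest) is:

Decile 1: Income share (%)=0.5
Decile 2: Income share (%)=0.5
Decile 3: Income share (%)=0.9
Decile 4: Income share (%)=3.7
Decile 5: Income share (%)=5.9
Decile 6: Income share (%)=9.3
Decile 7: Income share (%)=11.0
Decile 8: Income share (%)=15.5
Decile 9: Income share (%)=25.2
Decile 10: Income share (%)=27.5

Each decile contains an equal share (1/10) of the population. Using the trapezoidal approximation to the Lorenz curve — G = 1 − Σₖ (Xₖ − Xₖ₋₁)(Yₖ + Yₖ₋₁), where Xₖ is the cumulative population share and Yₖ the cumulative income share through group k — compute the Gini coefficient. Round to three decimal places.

Cumulative income shares Yₖ: 0.0050, 0.0100, 0.0190, 0.0560, 0.1150, 0.2080, 0.3180, 0.4730, 0.7250, 1.0000
Σ (Xₖ−Xₖ₋₁)(Yₖ+Yₖ₋₁) = (1/10)(0.0050+0.0000) + (1/10)(0.0100+0.0050) + (1/10)(0.0190+0.0100) + (1/10)(0.0560+0.0190) + (1/10)(0.1150+0.0560) + (1/10)(0.2080+0.1150) + (1/10)(0.3180+0.2080) + (1/10)(0.4730+0.3180) + (1/10)(0.7250+0.4730) + (1/10)(1.0000+0.7250)
  = 0.0005 + 0.0015 + 0.0029 + 0.0075 + 0.0171 + 0.0323 + 0.0526 + 0.0791 + 0.1198 + 0.1725 = 0.4858
G = 1 − 0.4858 = 0.5142

0.514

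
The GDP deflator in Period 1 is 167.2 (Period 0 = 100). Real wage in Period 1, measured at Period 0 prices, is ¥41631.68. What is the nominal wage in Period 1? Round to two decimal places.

Nominal = Real × (Index/100) = 41631.68 × (167.2/100)
        = 41631.68 × 1.672 = 69608.1690

69608.17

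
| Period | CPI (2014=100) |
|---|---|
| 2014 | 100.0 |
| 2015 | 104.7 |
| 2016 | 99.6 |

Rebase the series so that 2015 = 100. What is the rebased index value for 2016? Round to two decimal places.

95.13

Rebased(2016) = 99.6 / 104.7 × 100 = 95.1289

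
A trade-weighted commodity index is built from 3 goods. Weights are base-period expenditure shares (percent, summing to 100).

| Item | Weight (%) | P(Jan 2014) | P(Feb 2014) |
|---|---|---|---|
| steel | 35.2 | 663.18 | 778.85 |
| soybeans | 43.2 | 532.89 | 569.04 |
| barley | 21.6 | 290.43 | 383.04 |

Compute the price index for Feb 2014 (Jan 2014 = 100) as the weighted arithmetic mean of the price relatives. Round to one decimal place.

steel: 35.2 × (778.85/663.18) = 35.2 × 1.174417 = 41.3395
soybeans: 43.2 × (569.04/532.89) = 43.2 × 1.067838 = 46.1306
barley: 21.6 × (383.04/290.43) = 21.6 × 1.318872 = 28.4876
Index = Σ wᵢ·(p₁ᵢ/p₀ᵢ) = 41.3395 + 46.1306 + 28.4876 = 115.9577

116.0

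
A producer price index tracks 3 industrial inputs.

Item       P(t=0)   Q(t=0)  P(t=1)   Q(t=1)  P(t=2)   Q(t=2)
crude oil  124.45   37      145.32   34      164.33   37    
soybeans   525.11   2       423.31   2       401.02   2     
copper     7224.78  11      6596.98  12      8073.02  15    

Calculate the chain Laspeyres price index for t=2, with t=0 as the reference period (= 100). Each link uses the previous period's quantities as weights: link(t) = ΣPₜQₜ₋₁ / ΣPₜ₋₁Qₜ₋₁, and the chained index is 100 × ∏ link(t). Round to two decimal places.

Link t=0→t=1:
ΣP(t=1)Q(t=0) = 145.32×37 + 423.31×2 + 6596.98×11 = 5376.84 + 846.62 + 72566.78 = 78790.24
ΣP(t=0)Q(t=0) = 124.45×37 + 525.11×2 + 7224.78×11 = 4604.65 + 1050.22 + 79472.58 = 85127.45
link = 78790.24/85127.45 = 0.925556
Link t=1→t=2:
ΣP(t=2)Q(t=1) = 164.33×34 + 401.02×2 + 8073.02×12 = 5587.22 + 802.04 + 96876.24 = 103265.5
ΣP(t=1)Q(t=1) = 145.32×34 + 423.31×2 + 6596.98×12 = 4940.88 + 846.62 + 79163.76 = 84951.26
link = 103265.5/84951.26 = 1.215585
Chained index = 100 × 0.925556 × 1.215585 = 112.5092

112.51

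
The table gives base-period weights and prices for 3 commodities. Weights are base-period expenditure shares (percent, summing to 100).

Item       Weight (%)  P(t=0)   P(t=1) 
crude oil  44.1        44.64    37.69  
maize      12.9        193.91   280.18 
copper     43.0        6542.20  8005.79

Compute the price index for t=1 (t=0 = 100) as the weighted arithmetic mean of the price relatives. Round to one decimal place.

108.5

crude oil: 44.1 × (37.69/44.64) = 44.1 × 0.844310 = 37.2341
maize: 12.9 × (280.18/193.91) = 12.9 × 1.444897 = 18.6392
copper: 43.0 × (8005.79/6542.20) = 43.0 × 1.223715 = 52.6198
Index = Σ wᵢ·(p₁ᵢ/p₀ᵢ) = 37.2341 + 18.6392 + 52.6198 = 108.4930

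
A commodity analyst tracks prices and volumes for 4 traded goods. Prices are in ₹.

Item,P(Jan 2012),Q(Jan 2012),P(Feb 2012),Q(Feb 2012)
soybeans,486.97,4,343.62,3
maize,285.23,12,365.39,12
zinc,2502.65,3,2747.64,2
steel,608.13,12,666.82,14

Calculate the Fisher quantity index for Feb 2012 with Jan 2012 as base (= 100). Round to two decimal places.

Laspeyres component (base-period weights):
ΣP(Jan 2012)Q(Feb 2012) = 486.97×3 + 285.23×12 + 2502.65×2 + 608.13×14 = 1460.91 + 3422.76 + 5005.3 + 8513.82 = 18402.79
ΣP(Jan 2012)Q(Jan 2012) = 486.97×4 + 285.23×12 + 2502.65×3 + 608.13×12 = 1947.88 + 3422.76 + 7507.95 + 7297.56 = 20176.15
L = 18402.79 / 20176.15 × 100 = 91.2106
Paasche component (current-period weights):
ΣP(Feb 2012)Q(Feb 2012) = 343.62×3 + 365.39×12 + 2747.64×2 + 666.82×14 = 1030.86 + 4384.68 + 5495.28 + 9335.48 = 20246.3
ΣP(Feb 2012)Q(Jan 2012) = 343.62×4 + 365.39×12 + 2747.64×3 + 666.82×12 = 1374.48 + 4384.68 + 8242.92 + 8001.84 = 22003.92
P = 20246.3 / 22003.92 × 100 = 92.0122
Fisher = √(L × P) = √(91.2106 × 92.0122) = 91.6106

91.61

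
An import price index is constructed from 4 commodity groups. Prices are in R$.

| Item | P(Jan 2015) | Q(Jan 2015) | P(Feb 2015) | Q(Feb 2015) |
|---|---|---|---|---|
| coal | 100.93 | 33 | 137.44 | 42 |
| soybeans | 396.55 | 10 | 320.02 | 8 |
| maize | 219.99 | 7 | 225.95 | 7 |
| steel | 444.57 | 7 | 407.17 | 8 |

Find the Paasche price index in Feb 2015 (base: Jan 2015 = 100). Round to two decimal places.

Paasche price index uses current-period quantities as weights.
ΣP(Feb 2015)·Q(Feb 2015) = 137.44×42 + 320.02×8 + 225.95×7 + 407.17×8 = 5772.48 + 2560.16 + 1581.65 + 3257.36 = 13171.65
ΣP(Jan 2015)·Q(Feb 2015) = 100.93×42 + 396.55×8 + 219.99×7 + 444.57×8 = 4239.06 + 3172.4 + 1539.93 + 3556.56 = 12507.95
Index = 13171.65 / 12507.95 × 100 = 105.3062

105.31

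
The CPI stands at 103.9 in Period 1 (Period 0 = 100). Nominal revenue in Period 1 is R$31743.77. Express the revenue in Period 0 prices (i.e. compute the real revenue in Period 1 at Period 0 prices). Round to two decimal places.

Real = Nominal ÷ (Index/100) = 31743.77 ÷ (103.9/100)
     = 31743.77 ÷ 1.039 = 30552.2329

30552.23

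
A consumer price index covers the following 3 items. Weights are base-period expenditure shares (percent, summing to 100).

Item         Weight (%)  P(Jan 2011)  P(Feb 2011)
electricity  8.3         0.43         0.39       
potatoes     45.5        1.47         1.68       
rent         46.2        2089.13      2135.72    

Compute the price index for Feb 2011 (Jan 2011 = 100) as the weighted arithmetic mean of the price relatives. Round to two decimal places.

electricity: 8.3 × (0.39/0.43) = 8.3 × 0.906977 = 7.5279
potatoes: 45.5 × (1.68/1.47) = 45.5 × 1.142857 = 52.0000
rent: 46.2 × (2135.72/2089.13) = 46.2 × 1.022301 = 47.2303
Index = Σ wᵢ·(p₁ᵢ/p₀ᵢ) = 7.5279 + 52.0000 + 47.2303 = 106.7582

106.76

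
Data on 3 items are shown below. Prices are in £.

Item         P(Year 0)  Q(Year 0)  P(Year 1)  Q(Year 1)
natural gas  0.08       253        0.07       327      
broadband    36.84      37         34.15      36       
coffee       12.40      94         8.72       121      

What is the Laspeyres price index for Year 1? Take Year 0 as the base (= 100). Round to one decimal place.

Laspeyres price index uses base-period quantities as weights.
ΣP(Year 1)·Q(Year 0) = 0.07×253 + 34.15×37 + 8.72×94 = 17.71 + 1263.55 + 819.68 = 2100.94
ΣP(Year 0)·Q(Year 0) = 0.08×253 + 36.84×37 + 12.40×94 = 20.24 + 1363.08 + 1165.6 = 2548.92
Index = 2100.94 / 2548.92 × 100 = 82.4247

82.4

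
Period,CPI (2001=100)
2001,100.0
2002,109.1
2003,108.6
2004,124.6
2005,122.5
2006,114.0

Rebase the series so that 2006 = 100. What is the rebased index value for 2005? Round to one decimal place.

107.5

Rebased(2005) = 122.5 / 114.0 × 100 = 107.4561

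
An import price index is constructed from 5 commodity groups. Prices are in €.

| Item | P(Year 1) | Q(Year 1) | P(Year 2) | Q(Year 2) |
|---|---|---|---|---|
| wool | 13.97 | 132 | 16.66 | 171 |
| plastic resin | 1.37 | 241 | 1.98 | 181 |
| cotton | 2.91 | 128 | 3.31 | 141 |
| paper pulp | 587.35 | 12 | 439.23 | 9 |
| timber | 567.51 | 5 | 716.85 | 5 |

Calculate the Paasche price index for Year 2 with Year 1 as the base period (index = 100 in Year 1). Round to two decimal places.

100.36

Paasche price index uses current-period quantities as weights.
ΣP(Year 2)·Q(Year 2) = 16.66×171 + 1.98×181 + 3.31×141 + 439.23×9 + 716.85×5 = 2848.86 + 358.38 + 466.71 + 3953.07 + 3584.25 = 11211.27
ΣP(Year 1)·Q(Year 2) = 13.97×171 + 1.37×181 + 2.91×141 + 587.35×9 + 567.51×5 = 2388.87 + 247.97 + 410.31 + 5286.15 + 2837.55 = 11170.85
Index = 11211.27 / 11170.85 × 100 = 100.3618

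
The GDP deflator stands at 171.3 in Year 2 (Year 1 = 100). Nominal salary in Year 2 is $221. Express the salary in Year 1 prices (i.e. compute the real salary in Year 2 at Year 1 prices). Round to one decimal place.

Real = Nominal ÷ (Index/100) = 221 ÷ (171.3/100)
     = 221 ÷ 1.713 = 129.0134

129.0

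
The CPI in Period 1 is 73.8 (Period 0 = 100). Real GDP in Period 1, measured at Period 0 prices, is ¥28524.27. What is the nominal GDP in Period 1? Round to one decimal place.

21050.9

Nominal = Real × (Index/100) = 28524.27 × (73.8/100)
        = 28524.27 × 0.738 = 21050.9113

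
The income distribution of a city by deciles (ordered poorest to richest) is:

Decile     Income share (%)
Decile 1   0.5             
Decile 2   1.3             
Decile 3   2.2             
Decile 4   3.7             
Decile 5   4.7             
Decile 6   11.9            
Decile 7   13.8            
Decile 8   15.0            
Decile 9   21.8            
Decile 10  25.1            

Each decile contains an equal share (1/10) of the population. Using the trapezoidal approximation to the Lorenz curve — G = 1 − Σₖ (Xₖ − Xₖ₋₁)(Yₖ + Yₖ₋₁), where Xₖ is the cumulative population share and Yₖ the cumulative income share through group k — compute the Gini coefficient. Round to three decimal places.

0.466

Cumulative income shares Yₖ: 0.0050, 0.0180, 0.0400, 0.0770, 0.1240, 0.2430, 0.3810, 0.5310, 0.7490, 1.0000
Σ (Xₖ−Xₖ₋₁)(Yₖ+Yₖ₋₁) = (1/10)(0.0050+0.0000) + (1/10)(0.0180+0.0050) + (1/10)(0.0400+0.0180) + (1/10)(0.0770+0.0400) + (1/10)(0.1240+0.0770) + (1/10)(0.2430+0.1240) + (1/10)(0.3810+0.2430) + (1/10)(0.5310+0.3810) + (1/10)(0.7490+0.5310) + (1/10)(1.0000+0.7490)
  = 0.0005 + 0.0023 + 0.0058 + 0.0117 + 0.0201 + 0.0367 + 0.0624 + 0.0912 + 0.1280 + 0.1749 = 0.5336
G = 1 − 0.5336 = 0.4664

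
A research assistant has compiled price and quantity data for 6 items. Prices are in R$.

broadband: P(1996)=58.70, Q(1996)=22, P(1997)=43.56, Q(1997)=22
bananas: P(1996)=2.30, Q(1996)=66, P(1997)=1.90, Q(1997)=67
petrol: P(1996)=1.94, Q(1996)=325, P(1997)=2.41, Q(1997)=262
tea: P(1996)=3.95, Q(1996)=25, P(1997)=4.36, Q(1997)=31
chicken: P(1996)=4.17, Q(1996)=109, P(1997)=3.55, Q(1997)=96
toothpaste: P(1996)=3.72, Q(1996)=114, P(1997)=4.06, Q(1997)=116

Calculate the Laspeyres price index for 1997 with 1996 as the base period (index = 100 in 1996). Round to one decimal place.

Laspeyres price index uses base-period quantities as weights.
ΣP(1997)·Q(1996) = 43.56×22 + 1.90×66 + 2.41×325 + 4.36×25 + 3.55×109 + 4.06×114 = 958.32 + 125.4 + 783.25 + 109 + 386.95 + 462.84 = 2825.76
ΣP(1996)·Q(1996) = 58.70×22 + 2.30×66 + 1.94×325 + 3.95×25 + 4.17×109 + 3.72×114 = 1291.4 + 151.8 + 630.5 + 98.75 + 454.53 + 424.08 = 3051.06
Index = 2825.76 / 3051.06 × 100 = 92.6157

92.6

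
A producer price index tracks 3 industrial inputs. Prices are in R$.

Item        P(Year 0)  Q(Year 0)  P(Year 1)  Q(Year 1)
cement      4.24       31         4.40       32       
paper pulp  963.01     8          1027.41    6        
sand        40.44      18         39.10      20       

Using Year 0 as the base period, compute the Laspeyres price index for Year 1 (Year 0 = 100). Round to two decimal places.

105.79

Laspeyres price index uses base-period quantities as weights.
ΣP(Year 1)·Q(Year 0) = 4.40×31 + 1027.41×8 + 39.10×18 = 136.4 + 8219.28 + 703.8 = 9059.48
ΣP(Year 0)·Q(Year 0) = 4.24×31 + 963.01×8 + 40.44×18 = 131.44 + 7704.08 + 727.92 = 8563.44
Index = 9059.48 / 8563.44 × 100 = 105.7925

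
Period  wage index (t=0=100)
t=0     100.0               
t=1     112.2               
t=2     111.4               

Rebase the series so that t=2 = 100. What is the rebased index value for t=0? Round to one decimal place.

89.8

Rebased(t=0) = 100.0 / 111.4 × 100 = 89.7666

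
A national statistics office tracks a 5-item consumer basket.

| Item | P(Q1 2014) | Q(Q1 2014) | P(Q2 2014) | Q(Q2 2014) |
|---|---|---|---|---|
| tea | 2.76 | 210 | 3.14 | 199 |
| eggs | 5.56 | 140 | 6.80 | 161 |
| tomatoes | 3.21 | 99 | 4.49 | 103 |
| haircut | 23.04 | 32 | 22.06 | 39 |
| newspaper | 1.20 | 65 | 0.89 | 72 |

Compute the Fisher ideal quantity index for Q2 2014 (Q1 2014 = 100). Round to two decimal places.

110.48

Laspeyres component (base-period weights):
ΣP(Q1 2014)Q(Q2 2014) = 2.76×199 + 5.56×161 + 3.21×103 + 23.04×39 + 1.20×72 = 549.24 + 895.16 + 330.63 + 898.56 + 86.4 = 2759.99
ΣP(Q1 2014)Q(Q1 2014) = 2.76×210 + 5.56×140 + 3.21×99 + 23.04×32 + 1.20×65 = 579.6 + 778.4 + 317.79 + 737.28 + 78 = 2491.07
L = 2759.99 / 2491.07 × 100 = 110.7954
Paasche component (current-period weights):
ΣP(Q2 2014)Q(Q2 2014) = 3.14×199 + 6.80×161 + 4.49×103 + 22.06×39 + 0.89×72 = 624.86 + 1094.8 + 462.47 + 860.34 + 64.08 = 3106.55
ΣP(Q2 2014)Q(Q1 2014) = 3.14×210 + 6.80×140 + 4.49×99 + 22.06×32 + 0.89×65 = 659.4 + 952 + 444.51 + 705.92 + 57.85 = 2819.68
P = 3106.55 / 2819.68 × 100 = 110.1738
Fisher = √(L × P) = √(110.7954 × 110.1738) = 110.4842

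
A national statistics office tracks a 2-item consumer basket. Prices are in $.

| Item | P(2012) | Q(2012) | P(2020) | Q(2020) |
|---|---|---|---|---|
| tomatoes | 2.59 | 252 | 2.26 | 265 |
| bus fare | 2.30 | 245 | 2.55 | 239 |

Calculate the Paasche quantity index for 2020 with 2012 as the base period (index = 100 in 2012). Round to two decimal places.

Paasche quantity index uses current-period prices as weights.
ΣP(2020)·Q(2020) = 2.26×265 + 2.55×239 = 598.9 + 609.45 = 1208.35
ΣP(2020)·Q(2012) = 2.26×252 + 2.55×245 = 569.52 + 624.75 = 1194.27
Index = 1208.35 / 1194.27 × 100 = 101.1790

101.18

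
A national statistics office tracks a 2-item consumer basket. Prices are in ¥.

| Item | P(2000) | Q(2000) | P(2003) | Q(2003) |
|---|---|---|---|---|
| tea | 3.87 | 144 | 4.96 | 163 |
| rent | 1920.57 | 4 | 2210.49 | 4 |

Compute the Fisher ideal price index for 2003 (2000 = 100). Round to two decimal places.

Laspeyres component (base-period weights):
ΣP(2003)Q(2000) = 4.96×144 + 2210.49×4 = 714.24 + 8841.96 = 9556.2
ΣP(2000)Q(2000) = 3.87×144 + 1920.57×4 = 557.28 + 7682.28 = 8239.56
L = 9556.2 / 8239.56 × 100 = 115.9795
Paasche component (current-period weights):
ΣP(2003)Q(2003) = 4.96×163 + 2210.49×4 = 808.48 + 8841.96 = 9650.44
ΣP(2000)Q(2003) = 3.87×163 + 1920.57×4 = 630.81 + 7682.28 = 8313.09
P = 9650.44 / 8313.09 × 100 = 116.0873
Fisher = √(L × P) = √(115.9795 × 116.0873) = 116.0334

116.03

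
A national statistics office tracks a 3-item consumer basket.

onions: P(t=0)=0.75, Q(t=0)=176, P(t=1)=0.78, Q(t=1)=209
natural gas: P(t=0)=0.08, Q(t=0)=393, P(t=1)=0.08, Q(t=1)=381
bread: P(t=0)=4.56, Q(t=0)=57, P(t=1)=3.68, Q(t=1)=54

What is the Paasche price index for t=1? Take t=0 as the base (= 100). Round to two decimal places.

Paasche price index uses current-period quantities as weights.
ΣP(t=1)·Q(t=1) = 0.78×209 + 0.08×381 + 3.68×54 = 163.02 + 30.48 + 198.72 = 392.22
ΣP(t=0)·Q(t=1) = 0.75×209 + 0.08×381 + 4.56×54 = 156.75 + 30.48 + 246.24 = 433.47
Index = 392.22 / 433.47 × 100 = 90.4838

90.48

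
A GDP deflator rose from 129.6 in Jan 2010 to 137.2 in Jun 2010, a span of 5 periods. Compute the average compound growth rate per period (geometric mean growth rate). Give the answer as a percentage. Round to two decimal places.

Growth factor = (137.2/129.6)^(1/5) = (1.058642)^(1/5) = 1.011463
Growth rate = 1.011463 − 1 = 0.011463 = 1.1463%

1.15%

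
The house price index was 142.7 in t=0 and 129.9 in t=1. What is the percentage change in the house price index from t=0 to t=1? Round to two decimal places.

-8.97%

Change = (129.9 − 142.7) / 142.7 × 100
       = -12.8 / 142.7 × 100 = -8.9699%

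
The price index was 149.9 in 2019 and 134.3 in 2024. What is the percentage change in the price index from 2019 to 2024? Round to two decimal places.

Change = (134.3 − 149.9) / 149.9 × 100
       = -15.6 / 149.9 × 100 = -10.4069%

-10.41%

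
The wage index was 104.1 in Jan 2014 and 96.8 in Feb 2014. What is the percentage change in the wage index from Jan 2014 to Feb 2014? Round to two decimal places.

-7.01%

Change = (96.8 − 104.1) / 104.1 × 100
       = -7.3 / 104.1 × 100 = -7.0125%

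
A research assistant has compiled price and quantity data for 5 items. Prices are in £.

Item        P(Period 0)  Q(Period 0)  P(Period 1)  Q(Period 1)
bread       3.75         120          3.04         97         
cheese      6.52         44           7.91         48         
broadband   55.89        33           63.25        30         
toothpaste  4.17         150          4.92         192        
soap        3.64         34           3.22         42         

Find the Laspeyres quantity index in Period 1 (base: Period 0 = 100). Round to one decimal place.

Laspeyres quantity index uses base-period prices as weights.
ΣP(Period 0)·Q(Period 1) = 3.75×97 + 6.52×48 + 55.89×30 + 4.17×192 + 3.64×42 = 363.75 + 312.96 + 1676.7 + 800.64 + 152.88 = 3306.93
ΣP(Period 0)·Q(Period 0) = 3.75×120 + 6.52×44 + 55.89×33 + 4.17×150 + 3.64×34 = 450 + 286.88 + 1844.37 + 625.5 + 123.76 = 3330.51
Index = 3306.93 / 3330.51 × 100 = 99.2920

99.3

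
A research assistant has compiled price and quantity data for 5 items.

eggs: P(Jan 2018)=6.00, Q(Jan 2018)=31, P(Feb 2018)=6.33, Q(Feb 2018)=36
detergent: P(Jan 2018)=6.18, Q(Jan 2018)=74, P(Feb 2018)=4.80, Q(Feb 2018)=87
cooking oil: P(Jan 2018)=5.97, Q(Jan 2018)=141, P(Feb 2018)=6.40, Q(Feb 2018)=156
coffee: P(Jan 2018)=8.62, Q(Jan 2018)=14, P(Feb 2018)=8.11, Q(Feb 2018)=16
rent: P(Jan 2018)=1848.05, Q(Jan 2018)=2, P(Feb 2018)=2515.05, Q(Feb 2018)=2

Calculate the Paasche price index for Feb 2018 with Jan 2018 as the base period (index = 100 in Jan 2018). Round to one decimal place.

123.3

Paasche price index uses current-period quantities as weights.
ΣP(Feb 2018)·Q(Feb 2018) = 6.33×36 + 4.80×87 + 6.40×156 + 8.11×16 + 2515.05×2 = 227.88 + 417.6 + 998.4 + 129.76 + 5030.1 = 6803.74
ΣP(Jan 2018)·Q(Feb 2018) = 6.00×36 + 6.18×87 + 5.97×156 + 8.62×16 + 1848.05×2 = 216 + 537.66 + 931.32 + 137.92 + 3696.1 = 5519
Index = 6803.74 / 5519 × 100 = 123.2785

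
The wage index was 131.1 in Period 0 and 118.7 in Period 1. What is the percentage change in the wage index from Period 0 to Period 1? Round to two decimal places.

Change = (118.7 − 131.1) / 131.1 × 100
       = -12.4 / 131.1 × 100 = -9.4584%

-9.46%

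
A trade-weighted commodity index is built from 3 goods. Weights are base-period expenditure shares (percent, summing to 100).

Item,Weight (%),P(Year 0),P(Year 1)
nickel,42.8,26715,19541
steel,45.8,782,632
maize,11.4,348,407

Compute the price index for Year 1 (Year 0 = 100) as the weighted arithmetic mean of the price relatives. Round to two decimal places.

nickel: 42.8 × (19541/26715) = 42.8 × 0.731462 = 31.3066
steel: 45.8 × (632/782) = 45.8 × 0.808184 = 37.0148
maize: 11.4 × (407/348) = 11.4 × 1.169540 = 13.3328
Index = Σ wᵢ·(p₁ᵢ/p₀ᵢ) = 31.3066 + 37.0148 + 13.3328 = 81.6542

81.65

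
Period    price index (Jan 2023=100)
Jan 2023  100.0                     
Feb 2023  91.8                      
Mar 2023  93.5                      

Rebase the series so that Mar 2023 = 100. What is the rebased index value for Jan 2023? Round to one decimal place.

Rebased(Jan 2023) = 100.0 / 93.5 × 100 = 106.9519

107.0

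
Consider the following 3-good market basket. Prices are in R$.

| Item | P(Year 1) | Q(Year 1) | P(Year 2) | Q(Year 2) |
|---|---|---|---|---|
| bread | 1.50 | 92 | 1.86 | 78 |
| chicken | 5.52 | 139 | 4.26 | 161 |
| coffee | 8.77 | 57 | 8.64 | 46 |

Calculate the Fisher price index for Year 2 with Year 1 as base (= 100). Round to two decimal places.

88.26

Laspeyres component (base-period weights):
ΣP(Year 2)Q(Year 1) = 1.86×92 + 4.26×139 + 8.64×57 = 171.12 + 592.14 + 492.48 = 1255.74
ΣP(Year 1)Q(Year 1) = 1.50×92 + 5.52×139 + 8.77×57 = 138 + 767.28 + 499.89 = 1405.17
L = 1255.74 / 1405.17 × 100 = 89.3657
Paasche component (current-period weights):
ΣP(Year 2)Q(Year 2) = 1.86×78 + 4.26×161 + 8.64×46 = 145.08 + 685.86 + 397.44 = 1228.38
ΣP(Year 1)Q(Year 2) = 1.50×78 + 5.52×161 + 8.77×46 = 117 + 888.72 + 403.42 = 1409.14
P = 1228.38 / 1409.14 × 100 = 87.1723
Fisher = √(L × P) = √(89.3657 × 87.1723) = 88.2622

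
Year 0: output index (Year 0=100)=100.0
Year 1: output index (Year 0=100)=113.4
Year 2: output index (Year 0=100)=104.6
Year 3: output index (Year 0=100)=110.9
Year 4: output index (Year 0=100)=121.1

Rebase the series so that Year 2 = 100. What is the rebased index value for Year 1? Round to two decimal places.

108.41

Rebased(Year 1) = 113.4 / 104.6 × 100 = 108.4130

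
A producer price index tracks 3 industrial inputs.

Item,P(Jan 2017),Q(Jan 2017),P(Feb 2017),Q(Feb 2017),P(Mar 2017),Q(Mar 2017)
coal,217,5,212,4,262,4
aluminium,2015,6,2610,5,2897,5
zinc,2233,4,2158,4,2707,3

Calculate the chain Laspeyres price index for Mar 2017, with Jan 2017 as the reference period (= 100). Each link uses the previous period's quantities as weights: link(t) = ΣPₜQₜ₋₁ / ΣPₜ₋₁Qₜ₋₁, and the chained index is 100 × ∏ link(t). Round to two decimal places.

Link Jan 2017→Feb 2017:
ΣP(Feb 2017)Q(Jan 2017) = 212×5 + 2610×6 + 2158×4 = 1060 + 15660 + 8632 = 25352
ΣP(Jan 2017)Q(Jan 2017) = 217×5 + 2015×6 + 2233×4 = 1085 + 12090 + 8932 = 22107
link = 25352/22107 = 1.146786
Link Feb 2017→Mar 2017:
ΣP(Mar 2017)Q(Feb 2017) = 262×4 + 2897×5 + 2707×4 = 1048 + 14485 + 10828 = 26361
ΣP(Feb 2017)Q(Feb 2017) = 212×4 + 2610×5 + 2158×4 = 848 + 13050 + 8632 = 22530
link = 26361/22530 = 1.170040
Chained index = 100 × 1.146786 × 1.170040 = 134.1786

134.18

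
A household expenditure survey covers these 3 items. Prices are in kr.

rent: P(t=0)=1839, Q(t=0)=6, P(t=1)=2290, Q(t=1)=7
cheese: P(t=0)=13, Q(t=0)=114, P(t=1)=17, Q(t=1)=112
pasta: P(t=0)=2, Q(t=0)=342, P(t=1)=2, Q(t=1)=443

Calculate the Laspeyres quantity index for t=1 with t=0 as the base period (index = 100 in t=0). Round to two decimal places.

Laspeyres quantity index uses base-period prices as weights.
ΣP(t=0)·Q(t=1) = 1839×7 + 13×112 + 2×443 = 12873 + 1456 + 886 = 15215
ΣP(t=0)·Q(t=0) = 1839×6 + 13×114 + 2×342 = 11034 + 1482 + 684 = 13200
Index = 15215 / 13200 × 100 = 115.2652

115.27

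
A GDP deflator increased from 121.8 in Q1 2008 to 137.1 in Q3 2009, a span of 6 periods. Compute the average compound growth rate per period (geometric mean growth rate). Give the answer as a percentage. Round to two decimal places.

1.99%

Growth factor = (137.1/121.8)^(1/6) = (1.125616)^(1/6) = 1.019917
Growth rate = 1.019917 − 1 = 0.019917 = 1.9917%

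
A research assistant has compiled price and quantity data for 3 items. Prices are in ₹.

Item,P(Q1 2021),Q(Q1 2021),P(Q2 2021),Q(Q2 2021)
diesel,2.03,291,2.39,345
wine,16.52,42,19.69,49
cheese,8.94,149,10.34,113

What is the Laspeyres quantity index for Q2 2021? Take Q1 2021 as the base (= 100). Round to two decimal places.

96.31

Laspeyres quantity index uses base-period prices as weights.
ΣP(Q1 2021)·Q(Q2 2021) = 2.03×345 + 16.52×49 + 8.94×113 = 700.35 + 809.48 + 1010.22 = 2520.05
ΣP(Q1 2021)·Q(Q1 2021) = 2.03×291 + 16.52×42 + 8.94×149 = 590.73 + 693.84 + 1332.06 = 2616.63
Index = 2520.05 / 2616.63 × 100 = 96.3090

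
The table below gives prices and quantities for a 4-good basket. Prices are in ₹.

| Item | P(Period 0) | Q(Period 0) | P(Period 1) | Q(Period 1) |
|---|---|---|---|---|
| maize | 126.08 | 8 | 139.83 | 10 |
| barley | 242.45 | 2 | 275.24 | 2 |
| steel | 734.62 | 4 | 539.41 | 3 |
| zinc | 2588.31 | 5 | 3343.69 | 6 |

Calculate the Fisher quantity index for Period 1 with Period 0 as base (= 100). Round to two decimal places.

Laspeyres component (base-period weights):
ΣP(Period 0)Q(Period 1) = 126.08×10 + 242.45×2 + 734.62×3 + 2588.31×6 = 1260.8 + 484.9 + 2203.86 + 15529.86 = 19479.42
ΣP(Period 0)Q(Period 0) = 126.08×8 + 242.45×2 + 734.62×4 + 2588.31×5 = 1008.64 + 484.9 + 2938.48 + 12941.55 = 17373.57
L = 19479.42 / 17373.57 × 100 = 112.1210
Paasche component (current-period weights):
ΣP(Period 1)Q(Period 1) = 139.83×10 + 275.24×2 + 539.41×3 + 3343.69×6 = 1398.3 + 550.48 + 1618.23 + 20062.14 = 23629.15
ΣP(Period 1)Q(Period 0) = 139.83×8 + 275.24×2 + 539.41×4 + 3343.69×5 = 1118.64 + 550.48 + 2157.64 + 16718.45 = 20545.21
P = 23629.15 / 20545.21 × 100 = 115.0105
Fisher = √(L × P) = √(112.1210 × 115.0105) = 113.5566

113.56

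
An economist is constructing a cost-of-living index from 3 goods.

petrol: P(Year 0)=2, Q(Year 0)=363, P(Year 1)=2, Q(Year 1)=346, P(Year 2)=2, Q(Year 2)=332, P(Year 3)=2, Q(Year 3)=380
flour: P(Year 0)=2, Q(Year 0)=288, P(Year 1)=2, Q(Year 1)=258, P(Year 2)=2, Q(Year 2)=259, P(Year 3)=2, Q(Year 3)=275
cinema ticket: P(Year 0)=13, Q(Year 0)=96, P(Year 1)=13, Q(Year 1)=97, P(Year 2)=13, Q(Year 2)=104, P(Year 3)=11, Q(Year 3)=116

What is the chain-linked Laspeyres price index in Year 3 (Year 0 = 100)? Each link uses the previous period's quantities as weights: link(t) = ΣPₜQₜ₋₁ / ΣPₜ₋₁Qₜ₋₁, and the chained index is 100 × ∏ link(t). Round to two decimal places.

Link Year 0→Year 1:
ΣP(Year 1)Q(Year 0) = 2×363 + 2×288 + 13×96 = 726 + 576 + 1248 = 2550
ΣP(Year 0)Q(Year 0) = 2×363 + 2×288 + 13×96 = 726 + 576 + 1248 = 2550
link = 2550/2550 = 1.000000
Link Year 1→Year 2:
ΣP(Year 2)Q(Year 1) = 2×346 + 2×258 + 13×97 = 692 + 516 + 1261 = 2469
ΣP(Year 1)Q(Year 1) = 2×346 + 2×258 + 13×97 = 692 + 516 + 1261 = 2469
link = 2469/2469 = 1.000000
Link Year 2→Year 3:
ΣP(Year 3)Q(Year 2) = 2×332 + 2×259 + 11×104 = 664 + 518 + 1144 = 2326
ΣP(Year 2)Q(Year 2) = 2×332 + 2×259 + 13×104 = 664 + 518 + 1352 = 2534
link = 2326/2534 = 0.917916
Chained index = 100 × 1.000000 × 1.000000 × 0.917916 = 91.7916

91.79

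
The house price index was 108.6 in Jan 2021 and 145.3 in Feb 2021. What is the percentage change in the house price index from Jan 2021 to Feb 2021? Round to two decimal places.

33.79%

Change = (145.3 − 108.6) / 108.6 × 100
       = 36.7 / 108.6 × 100 = 33.7937%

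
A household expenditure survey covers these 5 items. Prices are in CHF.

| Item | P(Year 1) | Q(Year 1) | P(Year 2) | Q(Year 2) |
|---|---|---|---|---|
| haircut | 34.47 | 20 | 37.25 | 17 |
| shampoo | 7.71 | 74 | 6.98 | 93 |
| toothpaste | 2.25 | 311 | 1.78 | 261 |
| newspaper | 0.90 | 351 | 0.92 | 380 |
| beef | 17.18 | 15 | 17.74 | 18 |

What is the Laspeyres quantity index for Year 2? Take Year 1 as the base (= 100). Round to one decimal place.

100.3

Laspeyres quantity index uses base-period prices as weights.
ΣP(Year 1)·Q(Year 2) = 34.47×17 + 7.71×93 + 2.25×261 + 0.90×380 + 17.18×18 = 585.99 + 717.03 + 587.25 + 342 + 309.24 = 2541.51
ΣP(Year 1)·Q(Year 1) = 34.47×20 + 7.71×74 + 2.25×311 + 0.90×351 + 17.18×15 = 689.4 + 570.54 + 699.75 + 315.9 + 257.7 = 2533.29
Index = 2541.51 / 2533.29 × 100 = 100.3245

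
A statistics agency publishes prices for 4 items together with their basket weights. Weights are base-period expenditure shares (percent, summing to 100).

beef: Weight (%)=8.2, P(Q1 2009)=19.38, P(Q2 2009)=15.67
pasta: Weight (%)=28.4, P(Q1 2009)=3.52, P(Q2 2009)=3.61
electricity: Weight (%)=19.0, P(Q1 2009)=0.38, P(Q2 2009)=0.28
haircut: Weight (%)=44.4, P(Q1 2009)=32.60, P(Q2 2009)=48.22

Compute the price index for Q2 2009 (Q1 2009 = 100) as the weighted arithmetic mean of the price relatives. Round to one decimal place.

beef: 8.2 × (15.67/19.38) = 8.2 × 0.808566 = 6.6302
pasta: 28.4 × (3.61/3.52) = 28.4 × 1.025568 = 29.1261
electricity: 19.0 × (0.28/0.38) = 19.0 × 0.736842 = 14.0000
haircut: 44.4 × (48.22/32.60) = 44.4 × 1.479141 = 65.6739
Index = Σ wᵢ·(p₁ᵢ/p₀ᵢ) = 6.6302 + 29.1261 + 14.0000 + 65.6739 = 115.4302

115.4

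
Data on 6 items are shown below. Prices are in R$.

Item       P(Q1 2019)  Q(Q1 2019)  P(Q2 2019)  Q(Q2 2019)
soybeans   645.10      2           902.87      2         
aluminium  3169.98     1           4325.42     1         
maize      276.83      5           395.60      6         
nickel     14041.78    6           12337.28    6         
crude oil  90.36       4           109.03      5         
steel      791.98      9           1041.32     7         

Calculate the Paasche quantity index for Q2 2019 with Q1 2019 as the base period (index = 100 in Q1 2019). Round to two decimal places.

98.28

Paasche quantity index uses current-period prices as weights.
ΣP(Q2 2019)·Q(Q2 2019) = 902.87×2 + 4325.42×1 + 395.60×6 + 12337.28×6 + 109.03×5 + 1041.32×7 = 1805.74 + 4325.42 + 2373.6 + 74023.68 + 545.15 + 7289.24 = 90362.83
ΣP(Q2 2019)·Q(Q1 2019) = 902.87×2 + 4325.42×1 + 395.60×5 + 12337.28×6 + 109.03×4 + 1041.32×9 = 1805.74 + 4325.42 + 1978 + 74023.68 + 436.12 + 9371.88 = 91940.84
Index = 90362.83 / 91940.84 × 100 = 98.2837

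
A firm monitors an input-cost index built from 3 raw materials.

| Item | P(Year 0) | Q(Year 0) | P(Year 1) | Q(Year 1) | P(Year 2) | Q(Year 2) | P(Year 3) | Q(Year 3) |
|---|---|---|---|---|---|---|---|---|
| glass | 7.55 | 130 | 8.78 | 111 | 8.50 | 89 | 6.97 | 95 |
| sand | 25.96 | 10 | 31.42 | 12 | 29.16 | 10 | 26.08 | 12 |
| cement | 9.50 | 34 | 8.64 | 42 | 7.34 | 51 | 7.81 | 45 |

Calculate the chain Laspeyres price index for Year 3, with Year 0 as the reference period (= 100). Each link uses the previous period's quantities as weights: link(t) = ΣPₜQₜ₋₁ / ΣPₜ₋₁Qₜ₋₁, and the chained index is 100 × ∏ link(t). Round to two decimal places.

93.98

Link Year 0→Year 1:
ΣP(Year 1)Q(Year 0) = 8.78×130 + 31.42×10 + 8.64×34 = 1141.4 + 314.2 + 293.76 = 1749.36
ΣP(Year 0)Q(Year 0) = 7.55×130 + 25.96×10 + 9.50×34 = 981.5 + 259.6 + 323 = 1564.1
link = 1749.36/1564.1 = 1.118445
Link Year 1→Year 2:
ΣP(Year 2)Q(Year 1) = 8.50×111 + 29.16×12 + 7.34×42 = 943.5 + 349.92 + 308.28 = 1601.7
ΣP(Year 1)Q(Year 1) = 8.78×111 + 31.42×12 + 8.64×42 = 974.58 + 377.04 + 362.88 = 1714.5
link = 1601.7/1714.5 = 0.934208
Link Year 2→Year 3:
ΣP(Year 3)Q(Year 2) = 6.97×89 + 26.08×10 + 7.81×51 = 620.33 + 260.8 + 398.31 = 1279.44
ΣP(Year 2)Q(Year 2) = 8.50×89 + 29.16×10 + 7.34×51 = 756.5 + 291.6 + 374.34 = 1422.44
link = 1279.44/1422.44 = 0.899469
Chained index = 100 × 1.118445 × 0.934208 × 0.899469 = 93.9819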